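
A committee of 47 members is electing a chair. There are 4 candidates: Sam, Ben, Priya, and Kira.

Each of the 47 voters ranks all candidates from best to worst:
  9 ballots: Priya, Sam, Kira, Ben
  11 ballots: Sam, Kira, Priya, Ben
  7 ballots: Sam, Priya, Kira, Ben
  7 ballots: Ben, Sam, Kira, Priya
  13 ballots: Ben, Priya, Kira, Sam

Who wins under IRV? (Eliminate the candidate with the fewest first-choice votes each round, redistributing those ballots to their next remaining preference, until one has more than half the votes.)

Round 1: Sam 18, Ben 20, Priya 9, Kira 0. Kira eliminated.
Round 2: Sam 18, Ben 20, Priya 9. Priya eliminated.
Round 3: Sam 27, Ben 20. Sam has a majority (≥24).

Sam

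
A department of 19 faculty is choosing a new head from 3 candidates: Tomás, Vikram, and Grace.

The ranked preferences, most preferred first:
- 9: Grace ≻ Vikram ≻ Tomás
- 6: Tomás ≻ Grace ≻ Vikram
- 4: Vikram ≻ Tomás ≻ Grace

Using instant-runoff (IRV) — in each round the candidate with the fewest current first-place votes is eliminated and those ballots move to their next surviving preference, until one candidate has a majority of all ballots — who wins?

Tomás

Round 1: Tomás 6, Vikram 4, Grace 9. Vikram eliminated.
Round 2: Tomás 10, Grace 9. Tomás has a majority (≥10).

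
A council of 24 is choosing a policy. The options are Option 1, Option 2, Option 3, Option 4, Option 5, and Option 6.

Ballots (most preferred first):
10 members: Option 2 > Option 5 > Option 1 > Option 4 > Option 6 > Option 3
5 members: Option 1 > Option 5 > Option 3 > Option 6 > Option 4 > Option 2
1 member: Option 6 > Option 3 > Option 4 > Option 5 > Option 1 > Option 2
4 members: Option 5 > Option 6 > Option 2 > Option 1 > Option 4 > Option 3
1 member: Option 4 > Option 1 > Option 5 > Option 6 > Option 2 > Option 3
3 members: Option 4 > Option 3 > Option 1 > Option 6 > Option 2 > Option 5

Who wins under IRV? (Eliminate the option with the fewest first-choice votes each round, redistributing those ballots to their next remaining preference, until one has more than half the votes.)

Round 1: Option 1 5, Option 2 10, Option 3 0, Option 4 4, Option 5 4, Option 6 1. Option 3 eliminated.
Round 2: Option 1 5, Option 2 10, Option 4 4, Option 5 4, Option 6 1. Option 6 eliminated.
Round 3: Option 1 5, Option 2 10, Option 4 5, Option 5 4. Option 5 eliminated.
Round 4: Option 1 5, Option 2 14, Option 4 5. Option 2 has a majority (≥13).

Option 2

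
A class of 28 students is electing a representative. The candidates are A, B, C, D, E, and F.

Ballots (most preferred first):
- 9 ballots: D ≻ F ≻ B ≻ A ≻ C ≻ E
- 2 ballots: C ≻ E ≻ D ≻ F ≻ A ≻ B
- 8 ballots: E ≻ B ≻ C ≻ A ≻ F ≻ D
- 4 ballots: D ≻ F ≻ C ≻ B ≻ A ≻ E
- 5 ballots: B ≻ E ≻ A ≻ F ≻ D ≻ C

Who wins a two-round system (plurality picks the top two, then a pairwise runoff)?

Round 1 first-place votes: A 0, B 5, C 2, D 13, E 8, F 0. D and E advance.
Runoff: D is ranked above E on 13 ballots, E above D on 15.

E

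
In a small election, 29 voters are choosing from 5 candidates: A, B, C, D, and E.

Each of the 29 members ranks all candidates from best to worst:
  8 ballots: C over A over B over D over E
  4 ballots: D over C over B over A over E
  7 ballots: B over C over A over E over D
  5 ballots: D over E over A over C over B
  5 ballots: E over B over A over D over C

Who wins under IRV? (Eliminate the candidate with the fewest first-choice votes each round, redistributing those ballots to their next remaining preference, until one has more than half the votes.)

Round 1: A 0, B 7, C 8, D 9, E 5. A eliminated.
Round 2: B 7, C 8, D 9, E 5. E eliminated.
Round 3: B 12, C 8, D 9. C eliminated.
Round 4: B 20, D 9. B has a majority (≥15).

B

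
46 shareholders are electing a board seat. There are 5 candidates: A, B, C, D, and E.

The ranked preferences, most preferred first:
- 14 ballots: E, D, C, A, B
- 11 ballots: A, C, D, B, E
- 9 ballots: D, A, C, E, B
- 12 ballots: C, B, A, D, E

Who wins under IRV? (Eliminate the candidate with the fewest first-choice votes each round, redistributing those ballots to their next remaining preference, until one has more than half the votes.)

A

Round 1: A 11, B 0, C 12, D 9, E 14. B eliminated.
Round 2: A 11, C 12, D 9, E 14. D eliminated.
Round 3: A 20, C 12, E 14. C eliminated.
Round 4: A 32, E 14. A has a majority (≥24).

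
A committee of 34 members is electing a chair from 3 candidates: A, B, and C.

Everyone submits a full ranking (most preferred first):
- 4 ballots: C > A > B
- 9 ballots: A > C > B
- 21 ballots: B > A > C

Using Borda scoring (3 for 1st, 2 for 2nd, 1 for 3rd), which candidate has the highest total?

A: 4×2 + 9×3 + 21×2 = 77
B: 4×1 + 9×1 + 21×3 = 76
C: 4×3 + 9×2 + 21×1 = 51

A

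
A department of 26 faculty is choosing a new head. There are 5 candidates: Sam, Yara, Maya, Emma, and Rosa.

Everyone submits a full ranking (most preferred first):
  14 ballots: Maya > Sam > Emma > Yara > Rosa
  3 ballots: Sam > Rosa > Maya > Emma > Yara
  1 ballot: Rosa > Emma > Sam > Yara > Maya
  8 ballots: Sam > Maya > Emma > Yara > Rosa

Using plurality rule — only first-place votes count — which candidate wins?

First-place votes: Sam 11, Yara 0, Maya 14, Emma 0, Rosa 1.

Maya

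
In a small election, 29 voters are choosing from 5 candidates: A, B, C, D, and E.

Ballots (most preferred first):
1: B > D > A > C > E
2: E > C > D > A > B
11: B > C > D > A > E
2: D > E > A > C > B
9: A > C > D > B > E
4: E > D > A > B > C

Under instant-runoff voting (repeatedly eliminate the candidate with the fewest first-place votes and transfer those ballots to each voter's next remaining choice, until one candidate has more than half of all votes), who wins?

A

Round 1: A 9, B 12, C 0, D 2, E 6. C eliminated.
Round 2: A 9, B 12, D 2, E 6. D eliminated.
Round 3: A 9, B 12, E 8. E eliminated.
Round 4: A 17, B 12. A has a majority (≥15).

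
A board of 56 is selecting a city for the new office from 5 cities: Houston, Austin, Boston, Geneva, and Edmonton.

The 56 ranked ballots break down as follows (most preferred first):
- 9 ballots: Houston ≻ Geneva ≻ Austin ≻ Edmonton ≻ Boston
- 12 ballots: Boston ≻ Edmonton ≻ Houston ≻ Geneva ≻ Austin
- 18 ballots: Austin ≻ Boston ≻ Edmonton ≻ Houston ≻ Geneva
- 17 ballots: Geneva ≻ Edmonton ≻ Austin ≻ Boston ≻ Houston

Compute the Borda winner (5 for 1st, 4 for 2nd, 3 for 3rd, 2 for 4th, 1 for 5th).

Edmonton

Houston: 9×5 + 12×3 + 18×2 + 17×1 = 134
Austin: 9×3 + 12×1 + 18×5 + 17×3 = 180
Boston: 9×1 + 12×5 + 18×4 + 17×2 = 175
Geneva: 9×4 + 12×2 + 18×1 + 17×5 = 163
Edmonton: 9×2 + 12×4 + 18×3 + 17×4 = 188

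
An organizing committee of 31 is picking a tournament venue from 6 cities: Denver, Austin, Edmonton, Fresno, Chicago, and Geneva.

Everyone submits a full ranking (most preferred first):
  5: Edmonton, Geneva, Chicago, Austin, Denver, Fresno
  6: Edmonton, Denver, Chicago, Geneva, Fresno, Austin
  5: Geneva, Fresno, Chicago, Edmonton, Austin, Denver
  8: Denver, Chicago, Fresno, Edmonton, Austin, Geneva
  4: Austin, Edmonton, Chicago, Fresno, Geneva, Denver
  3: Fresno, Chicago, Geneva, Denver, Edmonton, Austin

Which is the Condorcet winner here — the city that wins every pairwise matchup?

Chicago vs Denver: 17–14
Chicago vs Austin: 27–4
Chicago vs Edmonton: 16–15
Chicago vs Fresno: 23–8
Chicago vs Geneva: 21–10
Chicago beats every other city.

Chicago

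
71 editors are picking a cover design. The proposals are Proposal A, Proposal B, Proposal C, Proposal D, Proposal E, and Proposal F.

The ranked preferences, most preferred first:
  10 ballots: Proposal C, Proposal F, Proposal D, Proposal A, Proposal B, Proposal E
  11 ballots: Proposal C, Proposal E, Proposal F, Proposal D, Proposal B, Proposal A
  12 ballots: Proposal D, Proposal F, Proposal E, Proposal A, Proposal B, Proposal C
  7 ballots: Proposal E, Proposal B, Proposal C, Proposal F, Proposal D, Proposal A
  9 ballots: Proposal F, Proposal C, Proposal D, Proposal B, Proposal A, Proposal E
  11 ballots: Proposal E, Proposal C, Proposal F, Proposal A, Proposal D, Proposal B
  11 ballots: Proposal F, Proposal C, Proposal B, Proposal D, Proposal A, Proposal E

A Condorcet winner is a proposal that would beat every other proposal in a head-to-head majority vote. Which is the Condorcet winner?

Proposal C

Proposal C vs Proposal A: 59–12
Proposal C vs Proposal B: 52–19
Proposal C vs Proposal D: 59–12
Proposal C vs Proposal E: 41–30
Proposal C vs Proposal F: 39–32
Proposal C beats every other proposal.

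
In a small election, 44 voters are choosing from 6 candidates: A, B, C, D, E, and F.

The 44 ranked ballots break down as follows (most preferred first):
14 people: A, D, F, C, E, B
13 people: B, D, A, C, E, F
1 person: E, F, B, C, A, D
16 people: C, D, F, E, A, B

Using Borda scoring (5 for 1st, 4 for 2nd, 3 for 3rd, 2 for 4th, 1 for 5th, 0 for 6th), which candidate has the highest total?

A: 14×5 + 13×3 + 1×1 + 16×1 = 126
B: 14×0 + 13×5 + 1×3 + 16×0 = 68
C: 14×2 + 13×2 + 1×2 + 16×5 = 136
D: 14×4 + 13×4 + 1×0 + 16×4 = 172
E: 14×1 + 13×1 + 1×5 + 16×2 = 64
F: 14×3 + 13×0 + 1×4 + 16×3 = 94

D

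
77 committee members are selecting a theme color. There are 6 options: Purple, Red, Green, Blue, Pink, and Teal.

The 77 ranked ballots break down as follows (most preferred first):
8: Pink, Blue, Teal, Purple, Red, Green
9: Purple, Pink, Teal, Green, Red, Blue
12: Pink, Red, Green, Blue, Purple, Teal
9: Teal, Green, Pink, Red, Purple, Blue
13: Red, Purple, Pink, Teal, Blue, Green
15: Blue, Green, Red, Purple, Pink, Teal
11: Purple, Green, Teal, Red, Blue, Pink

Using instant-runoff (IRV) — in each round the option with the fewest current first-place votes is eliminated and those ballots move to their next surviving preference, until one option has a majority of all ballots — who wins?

Round 1: Purple 20, Red 13, Green 0, Blue 15, Pink 20, Teal 9. Green eliminated.
Round 2: Purple 20, Red 13, Blue 15, Pink 20, Teal 9. Teal eliminated.
Round 3: Purple 20, Red 13, Blue 15, Pink 29. Red eliminated.
Round 4: Purple 33, Blue 15, Pink 29. Blue eliminated.
Round 5: Purple 48, Pink 29. Purple has a majority (≥39).

Purple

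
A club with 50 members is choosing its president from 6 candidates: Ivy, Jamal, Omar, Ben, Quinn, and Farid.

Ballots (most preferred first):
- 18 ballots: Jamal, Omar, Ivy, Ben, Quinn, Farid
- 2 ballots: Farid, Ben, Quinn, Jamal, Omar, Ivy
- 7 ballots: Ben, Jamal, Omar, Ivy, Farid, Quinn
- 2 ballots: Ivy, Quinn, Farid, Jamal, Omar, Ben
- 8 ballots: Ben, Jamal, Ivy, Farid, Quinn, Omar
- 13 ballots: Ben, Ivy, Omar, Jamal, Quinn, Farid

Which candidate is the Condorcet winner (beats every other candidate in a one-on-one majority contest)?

Ben

Ben vs Ivy: 30–20
Ben vs Jamal: 30–20
Ben vs Omar: 30–20
Ben vs Quinn: 48–2
Ben vs Farid: 46–4
Ben beats every other candidate.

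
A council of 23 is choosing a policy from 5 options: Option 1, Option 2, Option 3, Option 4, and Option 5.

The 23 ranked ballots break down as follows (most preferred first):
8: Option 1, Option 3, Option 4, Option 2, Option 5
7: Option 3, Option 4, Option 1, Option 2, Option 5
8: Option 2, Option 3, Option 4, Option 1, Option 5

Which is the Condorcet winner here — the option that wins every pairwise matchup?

Option 3 vs Option 1: 15–8
Option 3 vs Option 2: 15–8
Option 3 vs Option 4: 23–0
Option 3 vs Option 5: 23–0
Option 3 beats every other option.

Option 3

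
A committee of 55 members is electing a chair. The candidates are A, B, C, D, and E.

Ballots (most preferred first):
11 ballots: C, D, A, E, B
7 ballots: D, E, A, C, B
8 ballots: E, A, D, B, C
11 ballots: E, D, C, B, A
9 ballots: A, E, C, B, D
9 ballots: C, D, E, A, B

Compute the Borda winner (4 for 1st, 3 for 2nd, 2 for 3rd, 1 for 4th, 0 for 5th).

A: 11×2 + 7×2 + 8×3 + 11×0 + 9×4 + 9×1 = 105
B: 11×0 + 7×0 + 8×1 + 11×1 + 9×1 + 9×0 = 28
C: 11×4 + 7×1 + 8×0 + 11×2 + 9×2 + 9×4 = 127
D: 11×3 + 7×4 + 8×2 + 11×3 + 9×0 + 9×3 = 137
E: 11×1 + 7×3 + 8×4 + 11×4 + 9×3 + 9×2 = 153

E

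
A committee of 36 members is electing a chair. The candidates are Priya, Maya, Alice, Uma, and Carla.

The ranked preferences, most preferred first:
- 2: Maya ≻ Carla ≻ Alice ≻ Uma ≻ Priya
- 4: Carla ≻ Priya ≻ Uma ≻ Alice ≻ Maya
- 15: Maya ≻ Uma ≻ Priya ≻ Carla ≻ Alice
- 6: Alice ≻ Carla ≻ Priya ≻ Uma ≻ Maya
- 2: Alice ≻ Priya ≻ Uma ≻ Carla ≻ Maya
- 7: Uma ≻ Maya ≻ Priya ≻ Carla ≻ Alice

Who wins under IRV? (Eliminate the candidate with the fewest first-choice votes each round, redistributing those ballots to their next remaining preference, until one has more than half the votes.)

Round 1: Priya 0, Maya 17, Alice 8, Uma 7, Carla 4. Priya eliminated.
Round 2: Maya 17, Alice 8, Uma 7, Carla 4. Carla eliminated.
Round 3: Maya 17, Alice 8, Uma 11. Alice eliminated.
Round 4: Maya 17, Uma 19. Uma has a majority (≥19).

Uma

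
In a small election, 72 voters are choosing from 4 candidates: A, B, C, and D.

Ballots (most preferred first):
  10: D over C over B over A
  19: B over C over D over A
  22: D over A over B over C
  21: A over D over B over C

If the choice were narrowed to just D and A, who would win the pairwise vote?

D

D is ranked above A on 51 ballots; A above D on 21.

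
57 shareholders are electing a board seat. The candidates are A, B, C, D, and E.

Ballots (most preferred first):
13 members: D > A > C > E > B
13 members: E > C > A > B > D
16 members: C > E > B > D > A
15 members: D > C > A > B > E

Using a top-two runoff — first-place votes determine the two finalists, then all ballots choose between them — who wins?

Round 1 first-place votes: A 0, B 0, C 16, D 28, E 13. D and C advance.
Runoff: D is ranked above C on 28 ballots, C above D on 29.

C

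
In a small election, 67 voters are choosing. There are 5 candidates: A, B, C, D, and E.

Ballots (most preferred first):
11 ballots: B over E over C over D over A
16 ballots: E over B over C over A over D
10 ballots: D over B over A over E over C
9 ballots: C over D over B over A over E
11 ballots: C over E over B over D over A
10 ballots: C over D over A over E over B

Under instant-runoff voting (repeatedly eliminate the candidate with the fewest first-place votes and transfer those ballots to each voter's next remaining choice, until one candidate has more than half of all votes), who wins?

B

Round 1: A 0, B 11, C 30, D 10, E 16. A eliminated.
Round 2: B 11, C 30, D 10, E 16. D eliminated.
Round 3: B 21, C 30, E 16. E eliminated.
Round 4: B 37, C 30. B has a majority (≥34).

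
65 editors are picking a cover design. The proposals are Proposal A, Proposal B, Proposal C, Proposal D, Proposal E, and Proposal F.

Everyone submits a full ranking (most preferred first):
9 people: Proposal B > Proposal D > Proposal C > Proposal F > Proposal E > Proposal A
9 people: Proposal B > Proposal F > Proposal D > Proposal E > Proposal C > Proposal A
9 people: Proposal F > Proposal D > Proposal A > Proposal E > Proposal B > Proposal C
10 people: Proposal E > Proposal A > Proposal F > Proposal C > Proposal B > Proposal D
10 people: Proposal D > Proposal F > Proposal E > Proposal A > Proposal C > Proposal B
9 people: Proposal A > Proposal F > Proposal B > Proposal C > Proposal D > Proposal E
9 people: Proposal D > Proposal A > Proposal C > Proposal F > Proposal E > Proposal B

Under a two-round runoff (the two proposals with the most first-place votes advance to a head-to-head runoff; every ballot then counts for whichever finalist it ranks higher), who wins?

Proposal B

Round 1 first-place votes: Proposal A 9, Proposal B 18, Proposal C 0, Proposal D 19, Proposal E 10, Proposal F 9. Proposal D and Proposal B advance.
Runoff: Proposal D is ranked above Proposal B on 28 ballots, Proposal B above Proposal D on 37.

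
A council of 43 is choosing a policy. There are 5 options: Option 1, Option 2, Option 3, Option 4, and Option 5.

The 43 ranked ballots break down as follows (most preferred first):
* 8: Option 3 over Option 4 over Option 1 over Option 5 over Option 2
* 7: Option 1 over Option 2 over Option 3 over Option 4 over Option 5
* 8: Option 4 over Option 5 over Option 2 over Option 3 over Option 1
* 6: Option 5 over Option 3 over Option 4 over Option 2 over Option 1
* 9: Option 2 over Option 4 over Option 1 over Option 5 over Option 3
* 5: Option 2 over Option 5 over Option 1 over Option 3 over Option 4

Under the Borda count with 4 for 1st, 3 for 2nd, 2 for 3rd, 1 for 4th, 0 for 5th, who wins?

Option 1: 8×2 + 7×4 + 8×0 + 6×0 + 9×2 + 5×2 = 72
Option 2: 8×0 + 7×3 + 8×2 + 6×1 + 9×4 + 5×4 = 99
Option 3: 8×4 + 7×2 + 8×1 + 6×3 + 9×0 + 5×1 = 77
Option 4: 8×3 + 7×1 + 8×4 + 6×2 + 9×3 + 5×0 = 102
Option 5: 8×1 + 7×0 + 8×3 + 6×4 + 9×1 + 5×3 = 80

Option 4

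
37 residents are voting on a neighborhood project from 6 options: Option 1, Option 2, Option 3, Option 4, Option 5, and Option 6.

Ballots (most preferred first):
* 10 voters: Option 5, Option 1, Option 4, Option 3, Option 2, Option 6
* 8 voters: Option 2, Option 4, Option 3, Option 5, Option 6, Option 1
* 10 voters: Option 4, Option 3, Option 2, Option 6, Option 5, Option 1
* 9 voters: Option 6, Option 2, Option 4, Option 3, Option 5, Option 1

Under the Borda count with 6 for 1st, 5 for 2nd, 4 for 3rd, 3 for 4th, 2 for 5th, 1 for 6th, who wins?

Option 1: 10×5 + 8×1 + 10×1 + 9×1 = 77
Option 2: 10×2 + 8×6 + 10×4 + 9×5 = 153
Option 3: 10×3 + 8×4 + 10×5 + 9×3 = 139
Option 4: 10×4 + 8×5 + 10×6 + 9×4 = 176
Option 5: 10×6 + 8×3 + 10×2 + 9×2 = 122
Option 6: 10×1 + 8×2 + 10×3 + 9×6 = 110

Option 4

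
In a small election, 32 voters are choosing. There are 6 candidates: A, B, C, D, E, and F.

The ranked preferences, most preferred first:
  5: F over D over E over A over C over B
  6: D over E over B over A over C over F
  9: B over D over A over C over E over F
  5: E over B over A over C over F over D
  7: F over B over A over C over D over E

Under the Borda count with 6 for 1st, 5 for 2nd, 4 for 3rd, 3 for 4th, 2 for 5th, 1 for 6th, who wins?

A: 5×3 + 6×3 + 9×4 + 5×4 + 7×4 = 117
B: 5×1 + 6×4 + 9×6 + 5×5 + 7×5 = 143
C: 5×2 + 6×2 + 9×3 + 5×3 + 7×3 = 85
D: 5×5 + 6×6 + 9×5 + 5×1 + 7×2 = 125
E: 5×4 + 6×5 + 9×2 + 5×6 + 7×1 = 105
F: 5×6 + 6×1 + 9×1 + 5×2 + 7×6 = 97

B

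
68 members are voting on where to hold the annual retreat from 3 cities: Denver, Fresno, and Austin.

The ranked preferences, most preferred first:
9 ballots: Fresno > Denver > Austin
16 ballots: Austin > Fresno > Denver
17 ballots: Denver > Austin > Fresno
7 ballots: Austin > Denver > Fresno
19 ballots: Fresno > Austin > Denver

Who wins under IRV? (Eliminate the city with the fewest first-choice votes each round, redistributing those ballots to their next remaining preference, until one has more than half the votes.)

Austin

Round 1: Denver 17, Fresno 28, Austin 23. Denver eliminated.
Round 2: Fresno 28, Austin 40. Austin has a majority (≥35).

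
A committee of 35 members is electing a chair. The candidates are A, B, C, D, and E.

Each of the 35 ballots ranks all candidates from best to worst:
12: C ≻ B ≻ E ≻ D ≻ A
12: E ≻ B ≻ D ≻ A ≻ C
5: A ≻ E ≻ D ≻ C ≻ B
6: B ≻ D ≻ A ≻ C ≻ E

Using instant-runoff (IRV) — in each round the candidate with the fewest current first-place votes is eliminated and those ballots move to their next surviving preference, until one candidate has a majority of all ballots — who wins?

Round 1: A 5, B 6, C 12, D 0, E 12. D eliminated.
Round 2: A 5, B 6, C 12, E 12. A eliminated.
Round 3: B 6, C 12, E 17. B eliminated.
Round 4: C 18, E 17. C has a majority (≥18).

C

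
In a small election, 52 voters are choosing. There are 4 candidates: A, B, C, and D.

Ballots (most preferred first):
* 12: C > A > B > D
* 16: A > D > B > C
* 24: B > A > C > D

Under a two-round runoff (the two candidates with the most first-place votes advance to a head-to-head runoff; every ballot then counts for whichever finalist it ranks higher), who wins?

A

Round 1 first-place votes: A 16, B 24, C 12, D 0. B and A advance.
Runoff: B is ranked above A on 24 ballots, A above B on 28.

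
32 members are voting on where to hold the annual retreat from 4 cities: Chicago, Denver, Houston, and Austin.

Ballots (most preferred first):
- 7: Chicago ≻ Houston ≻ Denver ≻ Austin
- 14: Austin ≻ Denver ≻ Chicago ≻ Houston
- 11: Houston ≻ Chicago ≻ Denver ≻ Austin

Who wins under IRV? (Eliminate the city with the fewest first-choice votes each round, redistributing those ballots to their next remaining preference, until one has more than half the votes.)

Round 1: Chicago 7, Denver 0, Houston 11, Austin 14. Denver eliminated.
Round 2: Chicago 7, Houston 11, Austin 14. Chicago eliminated.
Round 3: Houston 18, Austin 14. Houston has a majority (≥17).

Houston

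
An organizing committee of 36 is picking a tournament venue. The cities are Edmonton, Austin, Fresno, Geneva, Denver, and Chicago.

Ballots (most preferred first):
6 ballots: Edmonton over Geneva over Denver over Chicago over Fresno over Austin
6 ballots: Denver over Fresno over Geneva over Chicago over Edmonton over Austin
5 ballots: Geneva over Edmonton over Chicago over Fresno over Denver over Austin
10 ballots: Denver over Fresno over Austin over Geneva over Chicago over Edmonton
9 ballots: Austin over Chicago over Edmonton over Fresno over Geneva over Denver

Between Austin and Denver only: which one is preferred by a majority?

Denver

Austin is ranked above Denver on 9 ballots; Denver above Austin on 27.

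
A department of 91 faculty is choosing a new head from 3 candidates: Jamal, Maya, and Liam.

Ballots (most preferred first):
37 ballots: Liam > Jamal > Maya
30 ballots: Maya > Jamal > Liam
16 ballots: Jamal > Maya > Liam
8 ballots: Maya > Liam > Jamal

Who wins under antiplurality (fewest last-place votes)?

Last-place votes: Jamal 8, Maya 37, Liam 46.

Jamal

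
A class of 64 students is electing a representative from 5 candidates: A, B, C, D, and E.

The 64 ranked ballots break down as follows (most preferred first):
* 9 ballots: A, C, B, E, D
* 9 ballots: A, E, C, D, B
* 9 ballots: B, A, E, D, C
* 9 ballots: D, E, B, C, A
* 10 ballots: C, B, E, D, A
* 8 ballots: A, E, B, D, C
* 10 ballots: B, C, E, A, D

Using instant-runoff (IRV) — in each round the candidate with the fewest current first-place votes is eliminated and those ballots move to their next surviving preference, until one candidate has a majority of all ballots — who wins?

B

Round 1: A 26, B 19, C 10, D 9, E 0. E eliminated.
Round 2: A 26, B 19, C 10, D 9. D eliminated.
Round 3: A 26, B 28, C 10. C eliminated.
Round 4: A 26, B 38. B has a majority (≥33).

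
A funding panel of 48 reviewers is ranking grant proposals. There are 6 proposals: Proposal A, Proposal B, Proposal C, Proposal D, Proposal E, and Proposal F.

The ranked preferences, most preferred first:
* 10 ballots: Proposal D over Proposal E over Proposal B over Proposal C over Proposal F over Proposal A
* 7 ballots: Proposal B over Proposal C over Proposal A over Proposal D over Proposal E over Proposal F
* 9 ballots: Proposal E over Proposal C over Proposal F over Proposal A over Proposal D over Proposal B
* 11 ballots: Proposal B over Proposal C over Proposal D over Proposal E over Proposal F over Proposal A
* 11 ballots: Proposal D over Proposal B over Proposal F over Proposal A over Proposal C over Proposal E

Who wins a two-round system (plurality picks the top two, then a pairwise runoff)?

Round 1 first-place votes: Proposal A 0, Proposal B 18, Proposal C 0, Proposal D 21, Proposal E 9, Proposal F 0. Proposal D and Proposal B advance.
Runoff: Proposal D is ranked above Proposal B on 30 ballots, Proposal B above Proposal D on 18.

Proposal D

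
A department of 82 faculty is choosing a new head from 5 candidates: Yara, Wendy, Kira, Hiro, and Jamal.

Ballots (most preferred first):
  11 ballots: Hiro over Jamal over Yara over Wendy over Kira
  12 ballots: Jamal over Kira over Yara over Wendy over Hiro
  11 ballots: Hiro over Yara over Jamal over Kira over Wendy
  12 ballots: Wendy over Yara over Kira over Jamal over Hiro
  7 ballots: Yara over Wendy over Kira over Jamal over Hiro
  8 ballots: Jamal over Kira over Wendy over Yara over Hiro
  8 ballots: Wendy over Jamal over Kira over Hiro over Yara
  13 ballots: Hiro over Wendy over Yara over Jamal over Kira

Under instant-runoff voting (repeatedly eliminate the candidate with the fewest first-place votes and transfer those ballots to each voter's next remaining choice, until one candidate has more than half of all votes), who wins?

Round 1: Yara 7, Wendy 20, Kira 0, Hiro 35, Jamal 20. Kira eliminated.
Round 2: Yara 7, Wendy 20, Hiro 35, Jamal 20. Yara eliminated.
Round 3: Wendy 27, Hiro 35, Jamal 20. Jamal eliminated.
Round 4: Wendy 47, Hiro 35. Wendy has a majority (≥42).

Wendy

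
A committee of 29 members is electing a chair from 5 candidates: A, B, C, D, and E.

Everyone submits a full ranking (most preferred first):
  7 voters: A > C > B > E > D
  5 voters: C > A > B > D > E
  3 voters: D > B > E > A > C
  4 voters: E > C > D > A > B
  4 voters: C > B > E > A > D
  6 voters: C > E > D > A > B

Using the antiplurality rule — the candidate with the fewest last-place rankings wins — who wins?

Last-place votes: A 0, B 10, C 3, D 11, E 5.

A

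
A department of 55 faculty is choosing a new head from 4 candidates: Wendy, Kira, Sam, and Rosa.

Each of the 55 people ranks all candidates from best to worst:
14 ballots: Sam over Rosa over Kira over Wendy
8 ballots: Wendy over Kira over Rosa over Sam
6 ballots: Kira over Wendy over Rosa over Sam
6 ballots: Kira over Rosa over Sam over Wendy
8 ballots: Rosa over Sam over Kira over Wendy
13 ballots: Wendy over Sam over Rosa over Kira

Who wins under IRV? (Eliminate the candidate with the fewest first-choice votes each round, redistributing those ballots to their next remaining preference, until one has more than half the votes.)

Sam

Round 1: Wendy 21, Kira 12, Sam 14, Rosa 8. Rosa eliminated.
Round 2: Wendy 21, Kira 12, Sam 22. Kira eliminated.
Round 3: Wendy 27, Sam 28. Sam has a majority (≥28).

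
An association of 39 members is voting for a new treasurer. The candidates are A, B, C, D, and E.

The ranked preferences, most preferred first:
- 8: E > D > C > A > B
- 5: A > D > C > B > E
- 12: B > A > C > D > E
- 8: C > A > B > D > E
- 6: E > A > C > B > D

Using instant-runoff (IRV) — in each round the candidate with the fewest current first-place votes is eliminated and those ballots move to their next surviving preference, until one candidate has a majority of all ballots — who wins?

C

Round 1: A 5, B 12, C 8, D 0, E 14. D eliminated.
Round 2: A 5, B 12, C 8, E 14. A eliminated.
Round 3: B 12, C 13, E 14. B eliminated.
Round 4: C 25, E 14. C has a majority (≥20).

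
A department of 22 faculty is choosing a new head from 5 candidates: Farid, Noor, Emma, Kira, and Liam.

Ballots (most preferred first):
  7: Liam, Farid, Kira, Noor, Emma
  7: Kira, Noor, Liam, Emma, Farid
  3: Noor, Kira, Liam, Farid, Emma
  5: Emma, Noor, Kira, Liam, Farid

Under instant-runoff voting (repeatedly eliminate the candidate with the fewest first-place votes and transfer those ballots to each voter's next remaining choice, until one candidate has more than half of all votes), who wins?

Round 1: Farid 0, Noor 3, Emma 5, Kira 7, Liam 7. Farid eliminated.
Round 2: Noor 3, Emma 5, Kira 7, Liam 7. Noor eliminated.
Round 3: Emma 5, Kira 10, Liam 7. Emma eliminated.
Round 4: Kira 15, Liam 7. Kira has a majority (≥12).

Kira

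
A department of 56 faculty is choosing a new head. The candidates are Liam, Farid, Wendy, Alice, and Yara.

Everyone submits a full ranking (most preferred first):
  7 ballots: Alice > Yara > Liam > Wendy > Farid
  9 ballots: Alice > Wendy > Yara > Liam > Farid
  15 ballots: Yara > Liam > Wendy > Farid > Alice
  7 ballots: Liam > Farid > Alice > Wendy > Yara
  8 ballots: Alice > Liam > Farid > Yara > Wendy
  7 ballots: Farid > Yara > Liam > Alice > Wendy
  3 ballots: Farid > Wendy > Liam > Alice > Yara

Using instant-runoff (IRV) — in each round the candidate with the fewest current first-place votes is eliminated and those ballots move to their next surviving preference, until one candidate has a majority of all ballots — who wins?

Farid

Round 1: Liam 7, Farid 10, Wendy 0, Alice 24, Yara 15. Wendy eliminated.
Round 2: Liam 7, Farid 10, Alice 24, Yara 15. Liam eliminated.
Round 3: Farid 17, Alice 24, Yara 15. Yara eliminated.
Round 4: Farid 32, Alice 24. Farid has a majority (≥29).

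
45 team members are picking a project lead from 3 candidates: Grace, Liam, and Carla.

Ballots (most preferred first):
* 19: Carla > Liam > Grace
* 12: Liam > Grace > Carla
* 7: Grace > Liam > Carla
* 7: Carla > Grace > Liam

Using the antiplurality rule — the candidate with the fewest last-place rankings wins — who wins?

Liam

Last-place votes: Grace 19, Liam 7, Carla 19.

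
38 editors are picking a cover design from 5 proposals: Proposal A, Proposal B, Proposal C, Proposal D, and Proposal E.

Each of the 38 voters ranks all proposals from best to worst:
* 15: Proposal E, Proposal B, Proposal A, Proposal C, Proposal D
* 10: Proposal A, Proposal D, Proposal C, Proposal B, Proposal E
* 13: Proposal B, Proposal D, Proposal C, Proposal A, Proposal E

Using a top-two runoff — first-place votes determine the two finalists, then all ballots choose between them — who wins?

Proposal B

Round 1 first-place votes: Proposal A 10, Proposal B 13, Proposal C 0, Proposal D 0, Proposal E 15. Proposal E and Proposal B advance.
Runoff: Proposal E is ranked above Proposal B on 15 ballots, Proposal B above Proposal E on 23.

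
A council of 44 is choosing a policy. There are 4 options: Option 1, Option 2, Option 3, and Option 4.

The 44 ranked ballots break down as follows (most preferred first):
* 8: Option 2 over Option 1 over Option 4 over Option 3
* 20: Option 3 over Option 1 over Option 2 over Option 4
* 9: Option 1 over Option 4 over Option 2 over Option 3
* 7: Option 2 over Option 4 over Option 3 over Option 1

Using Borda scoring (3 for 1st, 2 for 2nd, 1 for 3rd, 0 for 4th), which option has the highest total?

Option 1

Option 1: 8×2 + 20×2 + 9×3 + 7×0 = 83
Option 2: 8×3 + 20×1 + 9×1 + 7×3 = 74
Option 3: 8×0 + 20×3 + 9×0 + 7×1 = 67
Option 4: 8×1 + 20×0 + 9×2 + 7×2 = 40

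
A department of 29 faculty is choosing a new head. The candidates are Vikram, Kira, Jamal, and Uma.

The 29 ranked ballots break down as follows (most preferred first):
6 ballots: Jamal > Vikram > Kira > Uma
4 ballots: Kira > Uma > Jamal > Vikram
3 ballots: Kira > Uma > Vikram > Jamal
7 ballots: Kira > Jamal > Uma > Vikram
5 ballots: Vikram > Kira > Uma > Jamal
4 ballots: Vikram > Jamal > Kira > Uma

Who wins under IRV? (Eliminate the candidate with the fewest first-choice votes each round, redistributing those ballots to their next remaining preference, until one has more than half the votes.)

Round 1: Vikram 9, Kira 14, Jamal 6, Uma 0. Uma eliminated.
Round 2: Vikram 9, Kira 14, Jamal 6. Jamal eliminated.
Round 3: Vikram 15, Kira 14. Vikram has a majority (≥15).

Vikram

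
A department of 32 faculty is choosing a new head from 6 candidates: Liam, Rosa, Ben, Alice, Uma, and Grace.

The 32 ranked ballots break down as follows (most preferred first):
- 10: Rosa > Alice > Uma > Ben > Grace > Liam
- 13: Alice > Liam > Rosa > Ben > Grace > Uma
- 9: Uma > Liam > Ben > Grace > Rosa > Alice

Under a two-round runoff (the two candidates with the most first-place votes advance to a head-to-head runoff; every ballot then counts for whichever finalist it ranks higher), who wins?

Round 1 first-place votes: Liam 0, Rosa 10, Ben 0, Alice 13, Uma 9, Grace 0. Alice and Rosa advance.
Runoff: Alice is ranked above Rosa on 13 ballots, Rosa above Alice on 19.

Rosa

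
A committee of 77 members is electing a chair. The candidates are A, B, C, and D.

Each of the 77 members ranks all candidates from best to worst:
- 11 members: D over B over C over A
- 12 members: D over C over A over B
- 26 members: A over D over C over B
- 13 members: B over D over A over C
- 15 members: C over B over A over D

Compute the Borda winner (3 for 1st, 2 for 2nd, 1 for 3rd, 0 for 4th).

D

A: 11×0 + 12×1 + 26×3 + 13×1 + 15×1 = 118
B: 11×2 + 12×0 + 26×0 + 13×3 + 15×2 = 91
C: 11×1 + 12×2 + 26×1 + 13×0 + 15×3 = 106
D: 11×3 + 12×3 + 26×2 + 13×2 + 15×0 = 147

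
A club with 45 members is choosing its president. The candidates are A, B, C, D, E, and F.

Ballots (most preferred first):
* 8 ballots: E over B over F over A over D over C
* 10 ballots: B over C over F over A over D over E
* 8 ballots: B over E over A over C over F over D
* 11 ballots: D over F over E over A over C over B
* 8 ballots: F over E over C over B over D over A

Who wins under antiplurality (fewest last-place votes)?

F

Last-place votes: A 8, B 11, C 8, D 8, E 10, F 0.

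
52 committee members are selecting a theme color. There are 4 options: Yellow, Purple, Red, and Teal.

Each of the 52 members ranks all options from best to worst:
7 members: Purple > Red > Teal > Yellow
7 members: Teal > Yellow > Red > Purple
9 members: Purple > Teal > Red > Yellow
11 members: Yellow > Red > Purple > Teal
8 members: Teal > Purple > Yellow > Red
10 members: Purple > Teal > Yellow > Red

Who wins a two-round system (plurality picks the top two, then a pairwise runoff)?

Purple

Round 1 first-place votes: Yellow 11, Purple 26, Red 0, Teal 15. Purple and Teal advance.
Runoff: Purple is ranked above Teal on 37 ballots, Teal above Purple on 15.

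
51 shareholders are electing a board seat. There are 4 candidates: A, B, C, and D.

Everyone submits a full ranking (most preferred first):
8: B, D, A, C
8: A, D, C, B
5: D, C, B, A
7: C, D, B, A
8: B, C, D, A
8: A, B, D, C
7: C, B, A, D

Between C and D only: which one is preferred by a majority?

C is ranked above D on 22 ballots; D above C on 29.

D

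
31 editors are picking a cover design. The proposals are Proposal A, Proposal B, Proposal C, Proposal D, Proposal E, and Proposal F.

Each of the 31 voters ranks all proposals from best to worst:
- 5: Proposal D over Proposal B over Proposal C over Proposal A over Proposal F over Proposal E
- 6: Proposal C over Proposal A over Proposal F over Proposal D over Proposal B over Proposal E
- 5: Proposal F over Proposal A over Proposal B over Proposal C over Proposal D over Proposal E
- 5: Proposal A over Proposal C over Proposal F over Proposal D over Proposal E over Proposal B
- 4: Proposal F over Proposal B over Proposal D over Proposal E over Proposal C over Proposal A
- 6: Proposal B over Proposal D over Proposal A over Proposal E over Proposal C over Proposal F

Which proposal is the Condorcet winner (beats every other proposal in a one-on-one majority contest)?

Proposal A

Proposal A vs Proposal B: 16–15
Proposal A vs Proposal C: 16–15
Proposal A vs Proposal D: 16–15
Proposal A vs Proposal E: 27–4
Proposal A vs Proposal F: 22–9
Proposal A beats every other proposal.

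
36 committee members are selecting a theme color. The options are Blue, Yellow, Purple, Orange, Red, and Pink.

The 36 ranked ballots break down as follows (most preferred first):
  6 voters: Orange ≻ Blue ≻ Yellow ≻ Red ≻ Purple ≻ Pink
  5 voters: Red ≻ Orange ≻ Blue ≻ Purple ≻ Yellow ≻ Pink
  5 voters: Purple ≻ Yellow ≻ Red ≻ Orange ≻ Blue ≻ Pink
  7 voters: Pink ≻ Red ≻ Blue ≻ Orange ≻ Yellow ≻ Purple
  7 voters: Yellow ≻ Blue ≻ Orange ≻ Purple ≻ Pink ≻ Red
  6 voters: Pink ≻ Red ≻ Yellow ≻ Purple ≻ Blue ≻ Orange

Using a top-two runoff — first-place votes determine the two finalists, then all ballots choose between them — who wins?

Round 1 first-place votes: Blue 0, Yellow 7, Purple 5, Orange 6, Red 5, Pink 13. Pink and Yellow advance.
Runoff: Pink is ranked above Yellow on 13 ballots, Yellow above Pink on 23.

Yellow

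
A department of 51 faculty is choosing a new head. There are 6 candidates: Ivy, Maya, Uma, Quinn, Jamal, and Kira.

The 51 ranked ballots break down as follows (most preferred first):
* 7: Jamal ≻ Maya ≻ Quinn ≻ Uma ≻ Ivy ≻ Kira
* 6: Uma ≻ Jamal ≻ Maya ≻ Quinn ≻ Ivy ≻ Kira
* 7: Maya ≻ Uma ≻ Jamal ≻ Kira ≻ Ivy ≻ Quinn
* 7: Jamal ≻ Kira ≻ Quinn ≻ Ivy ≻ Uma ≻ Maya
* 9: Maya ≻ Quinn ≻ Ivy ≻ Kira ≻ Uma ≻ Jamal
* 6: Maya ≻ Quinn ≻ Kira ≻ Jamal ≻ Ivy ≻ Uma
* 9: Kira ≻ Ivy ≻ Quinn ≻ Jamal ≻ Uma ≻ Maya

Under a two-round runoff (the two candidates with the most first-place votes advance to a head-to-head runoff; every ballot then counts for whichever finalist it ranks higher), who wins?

Round 1 first-place votes: Ivy 0, Maya 22, Uma 6, Quinn 0, Jamal 14, Kira 9. Maya and Jamal advance.
Runoff: Maya is ranked above Jamal on 22 ballots, Jamal above Maya on 29.

Jamal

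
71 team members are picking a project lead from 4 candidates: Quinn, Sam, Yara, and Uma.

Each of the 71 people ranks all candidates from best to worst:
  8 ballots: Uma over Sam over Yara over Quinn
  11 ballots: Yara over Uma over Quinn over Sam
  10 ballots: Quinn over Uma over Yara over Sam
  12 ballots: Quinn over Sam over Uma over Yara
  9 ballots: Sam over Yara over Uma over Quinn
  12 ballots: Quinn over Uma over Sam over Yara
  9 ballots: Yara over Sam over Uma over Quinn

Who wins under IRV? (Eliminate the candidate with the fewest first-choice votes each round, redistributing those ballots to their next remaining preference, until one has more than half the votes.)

Round 1: Quinn 34, Sam 9, Yara 20, Uma 8. Uma eliminated.
Round 2: Quinn 34, Sam 17, Yara 20. Sam eliminated.
Round 3: Quinn 34, Yara 37. Yara has a majority (≥36).

Yara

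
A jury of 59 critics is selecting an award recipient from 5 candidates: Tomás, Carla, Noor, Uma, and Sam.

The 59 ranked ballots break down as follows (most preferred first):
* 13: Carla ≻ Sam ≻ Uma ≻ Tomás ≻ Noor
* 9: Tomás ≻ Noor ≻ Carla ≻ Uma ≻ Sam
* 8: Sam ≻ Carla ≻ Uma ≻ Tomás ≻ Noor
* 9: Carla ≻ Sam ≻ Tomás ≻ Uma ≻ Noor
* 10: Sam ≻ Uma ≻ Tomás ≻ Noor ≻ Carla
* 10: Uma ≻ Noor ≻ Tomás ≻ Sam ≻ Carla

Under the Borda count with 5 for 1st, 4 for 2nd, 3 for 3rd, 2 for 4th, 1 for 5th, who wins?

Tomás: 13×2 + 9×5 + 8×2 + 9×3 + 10×3 + 10×3 = 174
Carla: 13×5 + 9×3 + 8×4 + 9×5 + 10×1 + 10×1 = 189
Noor: 13×1 + 9×4 + 8×1 + 9×1 + 10×2 + 10×4 = 126
Uma: 13×3 + 9×2 + 8×3 + 9×2 + 10×4 + 10×5 = 189
Sam: 13×4 + 9×1 + 8×5 + 9×4 + 10×5 + 10×2 = 207

Sam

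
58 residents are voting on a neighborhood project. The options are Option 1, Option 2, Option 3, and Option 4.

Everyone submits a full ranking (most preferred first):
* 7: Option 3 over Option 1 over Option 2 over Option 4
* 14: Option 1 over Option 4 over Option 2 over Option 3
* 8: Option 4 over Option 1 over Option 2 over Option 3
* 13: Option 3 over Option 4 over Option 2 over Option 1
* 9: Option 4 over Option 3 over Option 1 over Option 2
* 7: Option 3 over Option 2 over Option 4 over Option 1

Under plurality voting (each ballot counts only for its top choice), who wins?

First-place votes: Option 1 14, Option 2 0, Option 3 27, Option 4 17.

Option 3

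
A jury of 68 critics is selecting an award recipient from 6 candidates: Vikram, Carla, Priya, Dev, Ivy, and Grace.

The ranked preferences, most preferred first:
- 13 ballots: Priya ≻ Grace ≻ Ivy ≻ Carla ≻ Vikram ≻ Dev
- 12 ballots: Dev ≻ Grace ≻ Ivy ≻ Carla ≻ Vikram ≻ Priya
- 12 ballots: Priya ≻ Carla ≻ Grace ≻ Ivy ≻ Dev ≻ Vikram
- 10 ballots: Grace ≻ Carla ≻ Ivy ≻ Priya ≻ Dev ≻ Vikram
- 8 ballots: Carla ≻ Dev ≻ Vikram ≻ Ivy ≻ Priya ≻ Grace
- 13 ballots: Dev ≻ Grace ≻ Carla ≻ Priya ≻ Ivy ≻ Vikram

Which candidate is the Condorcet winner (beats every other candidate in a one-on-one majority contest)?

Grace

Grace vs Vikram: 60–8
Grace vs Carla: 48–20
Grace vs Priya: 35–33
Grace vs Dev: 35–33
Grace vs Ivy: 60–8
Grace beats every other candidate.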